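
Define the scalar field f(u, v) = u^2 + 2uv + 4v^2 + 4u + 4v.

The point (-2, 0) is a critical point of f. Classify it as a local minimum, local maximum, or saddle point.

The Hessian of f is constant: H = [[2, 2], [2, 8]].
det(H) = 2·8 − 2² = 12.
det(H) > 0 and tr(H) = 10 > 0, so H is positive definite and the point is a local minimum.

local minimum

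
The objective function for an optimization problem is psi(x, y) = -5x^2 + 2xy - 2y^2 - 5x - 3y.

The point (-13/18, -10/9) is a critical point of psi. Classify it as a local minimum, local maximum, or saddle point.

The Hessian of psi is constant: H = [[-10, 2], [2, -4]].
det(H) = (-10)·(-4) − 2² = 36.
det(H) > 0 and tr(H) = -14 < 0, so H is negative definite and the point is a local maximum.

local maximum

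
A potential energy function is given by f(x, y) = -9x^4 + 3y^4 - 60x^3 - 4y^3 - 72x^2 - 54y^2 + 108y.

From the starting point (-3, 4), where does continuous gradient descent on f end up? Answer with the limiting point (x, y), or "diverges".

f is separable, so gradient descent decouples: x follows -∂f/∂x, y follows -∂f/∂y.
∂f/∂x = -36x(x + 1)(x + 4); at x=-3 this is -216, so x increases.
∂f/∂y = 12(y - 3)(y - 1)(y + 3); at y=4 this is 252, so y decreases.
x converges to its nearest critical value -1 (a local min of the x-part); y converges to 3. The iterate converges to (-1, 3).

(-1, 3)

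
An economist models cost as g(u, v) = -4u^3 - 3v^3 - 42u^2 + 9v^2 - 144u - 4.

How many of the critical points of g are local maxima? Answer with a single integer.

1

g separates as a function of u plus a function of v, so ∇g=0 decouples.
∂g/∂u = -12(u + 3)(u + 4) = 0 at u ∈ {-4, -3}; ∂g/∂v = -9v(v - 2) = 0 at v ∈ {0, 2}.
The Hessian is diagonal: diag(g_uu, g_vv). Second derivatives: g_uu(-4)=12, g_uu(-3)=-12; g_vv(0)=18, g_vv(2)=-18.
Local maxima occur where both diagonal entries negative: (-3, 2). Count: 1.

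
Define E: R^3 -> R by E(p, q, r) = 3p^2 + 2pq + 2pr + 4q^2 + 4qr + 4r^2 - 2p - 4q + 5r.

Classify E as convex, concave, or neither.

convex

E is quadratic, so its Hessian is the constant matrix H = [[6, 2, 2], [2, 8, 4], [2, 4, 8]].
Leading principal minors: 6, 44, 256.
All positive ⇒ H ≻ 0 ⇒ convex.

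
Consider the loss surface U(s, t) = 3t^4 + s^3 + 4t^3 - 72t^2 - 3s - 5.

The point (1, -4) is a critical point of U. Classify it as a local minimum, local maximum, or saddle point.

The mixed partial ∂²U/∂s∂t is 0, so the Hessian at any point is diag(U_ss, U_tt) = diag(6s, 12(3t^2 + 2t - 12)).
At (1, -4): H = diag(6, 336).
Both eigenvalues are positive, so H is positive definite: a local minimum.

local minimum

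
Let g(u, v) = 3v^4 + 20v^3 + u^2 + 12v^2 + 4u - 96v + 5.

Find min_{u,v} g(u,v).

g(u,v) separates as P(u) + Q(v) + 5, so its minimum is min P + min Q + 5.
P'(u) = 2u + 4 vanishes at u ∈ {-2}; Q'(v) = 12(v - 1)(v + 2)(v + 4) vanishes at v ∈ {-4, -2, 1}.
Local minima of P (where P''>0): P(-2)=-4. Local minima of Q: Q(-4)=64, Q(1)=-61.
So the global minimum of g is P(-2) + Q(1) + 5 = -4 − 61 + 5 = -60, attained at (-2, 1).

-60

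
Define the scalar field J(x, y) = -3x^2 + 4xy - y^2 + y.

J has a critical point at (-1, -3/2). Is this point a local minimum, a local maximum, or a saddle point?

The Hessian of J is constant: H = [[-6, 4], [4, -2]].
det(H) = (-6)·(-2) − 4² = -4.
Since det(H) < 0, H is indefinite and the critical point is a saddle point.

saddle point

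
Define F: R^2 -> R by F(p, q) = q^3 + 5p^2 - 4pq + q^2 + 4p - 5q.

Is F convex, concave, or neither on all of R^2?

neither

The term q^3 is cubic, so the Hessian is not constant.
∂²F/∂q² = 6q + 2, which takes both signs as q varies (negative for sufficiently negative q). A diagonal entry of the Hessian changing sign means the Hessian is neither positive- nor negative-semidefinite on all of R^2.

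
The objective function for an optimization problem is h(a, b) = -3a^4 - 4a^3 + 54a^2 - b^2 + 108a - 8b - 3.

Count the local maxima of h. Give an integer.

2

h separates as a function of a plus a function of b, so ∇h=0 decouples.
∂h/∂a = -12(a - 3)(a + 1)(a + 3) = 0 at a ∈ {-3, -1, 3}; ∂h/∂b = -2(b + 4) = 0 at b ∈ {-4}.
The Hessian is diagonal: diag(h_aa, h_bb). Second derivatives: h_aa(-3)=-144, h_aa(-1)=96, h_aa(3)=-288; h_bb(-4)=-2.
Local maxima occur where both diagonal entries negative: (-3, -4), (3, -4). Count: 2.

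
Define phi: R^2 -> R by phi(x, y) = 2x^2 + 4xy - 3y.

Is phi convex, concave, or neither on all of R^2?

neither

phi is quadratic, so its Hessian is the constant matrix H = [[4, 4], [4, 0]].
det(H) = -16, tr(H) = 4.
det(H) < 0, so H is indefinite: neither convex nor concave.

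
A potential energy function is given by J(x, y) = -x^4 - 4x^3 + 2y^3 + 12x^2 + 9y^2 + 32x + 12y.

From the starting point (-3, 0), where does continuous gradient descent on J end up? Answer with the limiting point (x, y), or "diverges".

J is separable, so gradient descent decouples: x follows -∂J/∂x, y follows -∂J/∂y.
∂J/∂x = -4(x - 2)(x + 1)(x + 4); at x=-3 this is -40, so x increases.
∂J/∂y = 6(y + 1)(y + 2); at y=0 this is 12, so y decreases.
x converges to its nearest critical value -1 (a local min of the x-part); y converges to -1. The iterate converges to (-1, -1).

(-1, -1)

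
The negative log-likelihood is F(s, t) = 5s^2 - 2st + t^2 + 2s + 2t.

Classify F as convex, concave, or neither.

F is quadratic, so its Hessian is the constant matrix H = [[10, -2], [-2, 2]].
det(H) = 16, tr(H) = 12.
det(H) > 0 and tr(H) > 0, so H is positive definite everywhere: convex.

convex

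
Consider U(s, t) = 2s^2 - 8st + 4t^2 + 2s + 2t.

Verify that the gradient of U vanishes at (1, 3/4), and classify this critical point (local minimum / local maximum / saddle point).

∇U = (4s - 8t + 2, -8s + 8t + 2); substituting (1, 3/4) gives ∇U = (0, 0), so (1, 3/4) is indeed a critical point.
The Hessian of U is constant: H = [[4, -8], [-8, 8]].
det(H) = 4·8 − (-8)² = -32.
Since det(H) < 0, H is indefinite and the critical point is a saddle point.

saddle point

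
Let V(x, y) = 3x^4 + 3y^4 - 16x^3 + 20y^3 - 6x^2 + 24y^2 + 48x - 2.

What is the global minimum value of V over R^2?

V(x,y) separates as P(x) + Q(y) − 2, so its minimum is min P + min Q − 2.
P'(x) = 12(x - 4)(x - 1)(x + 1) vanishes at x ∈ {-1, 1, 4}; Q'(y) = 12y(y + 1)(y + 4) vanishes at y ∈ {-4, -1, 0}.
Local minima of P (where P''>0): P(-1)=-35, P(4)=-160. Local minima of Q: Q(-4)=-128, Q(0)=0.
So the global minimum of V is P(4) + Q(-4) − 2 = -160 − 128 − 2 = -290, attained at (4, -4).

-290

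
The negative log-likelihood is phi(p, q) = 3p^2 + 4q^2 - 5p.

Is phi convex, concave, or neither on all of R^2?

convex

phi is quadratic, so its Hessian is the constant matrix H = [[6, 0], [0, 8]].
det(H) = 48, tr(H) = 14.
det(H) > 0 and tr(H) > 0, so H is positive definite everywhere: convex.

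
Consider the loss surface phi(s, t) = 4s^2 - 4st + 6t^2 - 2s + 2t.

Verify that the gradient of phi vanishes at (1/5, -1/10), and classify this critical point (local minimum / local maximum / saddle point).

local minimum

∇phi = (8s - 4t - 2, -4s + 12t + 2); substituting (1/5, -1/10) gives ∇phi = (0, 0), so (1/5, -1/10) is indeed a critical point.
The Hessian of phi is constant: H = [[8, -4], [-4, 12]].
det(H) = 8·12 − (-4)² = 80.
det(H) > 0 and tr(H) = 20 > 0, so H is positive definite and the point is a local minimum.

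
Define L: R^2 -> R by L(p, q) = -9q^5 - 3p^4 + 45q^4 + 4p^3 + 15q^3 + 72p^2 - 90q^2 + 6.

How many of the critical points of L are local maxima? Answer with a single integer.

L separates as a function of p plus a function of q, so ∇L=0 decouples.
∂L/∂p = -12p(p - 4)(p + 3) = 0 at p ∈ {-3, 0, 4}; ∂L/∂q = -45q(q - 4)(q - 1)(q + 1) = 0 at q ∈ {-1, 0, 1, 4}.
The Hessian is diagonal: diag(L_pp, L_qq). Second derivatives: L_pp(-3)=-252, L_pp(0)=144, L_pp(4)=-336; L_qq(-1)=450, L_qq(0)=-180, L_qq(1)=270, L_qq(4)=-2700.
Local maxima occur where both diagonal entries negative: (-3, 0), (-3, 4), (4, 0), (4, 4). Count: 4.

4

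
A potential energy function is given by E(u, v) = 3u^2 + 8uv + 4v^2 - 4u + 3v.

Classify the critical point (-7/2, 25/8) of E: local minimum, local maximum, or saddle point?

saddle point

The Hessian of E is constant: H = [[6, 8], [8, 8]].
det(H) = 6·8 − 8² = -16.
Since det(H) < 0, H is indefinite and the critical point is a saddle point.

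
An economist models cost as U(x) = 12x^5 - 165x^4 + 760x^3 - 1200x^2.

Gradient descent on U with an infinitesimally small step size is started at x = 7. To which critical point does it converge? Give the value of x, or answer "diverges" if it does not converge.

U'(x) = 60x(x - 5)(x - 4)(x - 2), so U'(7) = 12600.
Gradient descent moves in the -U' direction, i.e. x is decreasing.
The nearest critical point in that direction is x = 5, where U'' = 900 > 0 (a local minimum). The iterate converges there.

5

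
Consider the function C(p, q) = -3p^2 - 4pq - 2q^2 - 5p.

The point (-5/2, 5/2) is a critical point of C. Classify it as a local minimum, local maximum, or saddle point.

The Hessian of C is constant: H = [[-6, -4], [-4, -4]].
det(H) = (-6)·(-4) − (-4)² = 8.
det(H) > 0 and tr(H) = -10 < 0, so H is negative definite and the point is a local maximum.

local maximum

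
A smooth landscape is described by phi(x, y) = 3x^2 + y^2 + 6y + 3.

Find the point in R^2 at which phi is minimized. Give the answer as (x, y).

(0, -3)

phi(x,y) separates as P(x) + Q(y) + 3, so its minimum is min P + min Q + 3.
P'(x) = 6x vanishes at x ∈ {0}; Q'(y) = 2y + 6 vanishes at y ∈ {-3}.
Local minima of P (where P''>0): P(0)=0. Local minima of Q: Q(-3)=-9.
So the global minimum of phi is P(0) + Q(-3) + 3 = 0 − 9 + 3 = -6, attained at (0, -3).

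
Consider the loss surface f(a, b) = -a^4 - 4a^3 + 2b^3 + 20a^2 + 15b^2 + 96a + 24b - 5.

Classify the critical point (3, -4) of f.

The mixed partial ∂²f/∂a∂b is 0, so the Hessian at any point is diag(f_aa, f_bb) = diag(4(-3a^2 - 6a + 10), 6(2b + 5)).
At (3, -4): H = diag(-140, -18).
Both eigenvalues are negative, so H is negative definite: a local maximum.

local maximum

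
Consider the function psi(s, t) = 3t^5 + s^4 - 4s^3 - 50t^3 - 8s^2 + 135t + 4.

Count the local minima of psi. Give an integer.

4

psi separates as a function of s plus a function of t, so ∇psi=0 decouples.
∂psi/∂s = 4s(s - 4)(s + 1) = 0 at s ∈ {-1, 0, 4}; ∂psi/∂t = 15(t - 3)(t - 1)(t + 1)(t + 3) = 0 at t ∈ {-3, -1, 1, 3}.
The Hessian is diagonal: diag(psi_ss, psi_tt). Second derivatives: psi_ss(-1)=20, psi_ss(0)=-16, psi_ss(4)=80; psi_tt(-3)=-720, psi_tt(-1)=240, psi_tt(1)=-240, psi_tt(3)=720.
Local minima occur where both diagonal entries positive: (-1, -1), (-1, 3), (4, -1), (4, 3). Count: 4.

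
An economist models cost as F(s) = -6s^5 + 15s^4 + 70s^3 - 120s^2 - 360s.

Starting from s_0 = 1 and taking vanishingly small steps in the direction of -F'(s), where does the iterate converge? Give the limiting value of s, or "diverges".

2

F'(s) = -30(s - 3)(s - 2)(s + 1)(s + 2), so F'(1) = -360.
Gradient descent moves in the -F' direction, i.e. s is increasing.
The nearest critical point in that direction is s = 2, where F'' = 360 > 0 (a local minimum). The iterate converges there.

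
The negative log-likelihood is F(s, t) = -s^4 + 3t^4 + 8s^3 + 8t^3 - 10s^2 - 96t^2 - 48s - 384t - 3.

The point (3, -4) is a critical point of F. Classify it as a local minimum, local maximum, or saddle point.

The mixed partial ∂²F/∂s∂t is 0, so the Hessian at any point is diag(F_ss, F_tt) = diag(4(-3s^2 + 12s - 5), 12(3t^2 + 4t - 16)).
At (3, -4): H = diag(16, 192).
Both eigenvalues are positive, so H is positive definite: a local minimum.

local minimum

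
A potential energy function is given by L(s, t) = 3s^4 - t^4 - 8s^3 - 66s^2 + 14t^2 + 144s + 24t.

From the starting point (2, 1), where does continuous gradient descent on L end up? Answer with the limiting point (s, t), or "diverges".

L is separable, so gradient descent decouples: s follows -∂L/∂s, t follows -∂L/∂t.
∂L/∂s = 12(s - 4)(s - 1)(s + 3); at s=2 this is -120, so s increases.
∂L/∂t = -4(t - 3)(t + 1)(t + 2); at t=1 this is 48, so t decreases.
s converges to its nearest critical value 4 (a local min of the s-part); t converges to -1. The iterate converges to (4, -1).

(4, -1)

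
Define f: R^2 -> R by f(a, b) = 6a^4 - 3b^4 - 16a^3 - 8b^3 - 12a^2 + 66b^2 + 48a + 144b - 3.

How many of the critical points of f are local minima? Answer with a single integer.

f separates as a function of a plus a function of b, so ∇f=0 decouples.
∂f/∂a = 24(a - 2)(a - 1)(a + 1) = 0 at a ∈ {-1, 1, 2}; ∂f/∂b = -12(b - 3)(b + 1)(b + 4) = 0 at b ∈ {-4, -1, 3}.
The Hessian is diagonal: diag(f_aa, f_bb). Second derivatives: f_aa(-1)=144, f_aa(1)=-48, f_aa(2)=72; f_bb(-4)=-252, f_bb(-1)=144, f_bb(3)=-336.
Local minima occur where both diagonal entries positive: (-1, -1), (2, -1). Count: 2.

2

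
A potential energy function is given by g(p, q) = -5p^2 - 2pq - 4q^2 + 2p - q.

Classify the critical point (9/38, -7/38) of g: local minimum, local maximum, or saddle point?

The Hessian of g is constant: H = [[-10, -2], [-2, -8]].
det(H) = (-10)·(-8) − (-2)² = 76.
det(H) > 0 and tr(H) = -18 < 0, so H is negative definite and the point is a local maximum.

local maximum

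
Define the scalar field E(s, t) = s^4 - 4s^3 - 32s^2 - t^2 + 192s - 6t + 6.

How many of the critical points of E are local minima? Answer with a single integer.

E separates as a function of s plus a function of t, so ∇E=0 decouples.
∂E/∂s = 4(s - 4)(s - 3)(s + 4) = 0 at s ∈ {-4, 3, 4}; ∂E/∂t = -2(t + 3) = 0 at t ∈ {-3}.
The Hessian is diagonal: diag(E_ss, E_tt). Second derivatives: E_ss(-4)=224, E_ss(3)=-28, E_ss(4)=32; E_tt(-3)=-2.
Local minima occur where both diagonal entries positive: none. Count: 0.

0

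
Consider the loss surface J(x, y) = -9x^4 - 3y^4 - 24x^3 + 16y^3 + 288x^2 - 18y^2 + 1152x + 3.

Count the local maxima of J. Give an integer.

4

J separates as a function of x plus a function of y, so ∇J=0 decouples.
∂J/∂x = -36(x - 4)(x + 2)(x + 4) = 0 at x ∈ {-4, -2, 4}; ∂J/∂y = -12y(y - 3)(y - 1) = 0 at y ∈ {0, 1, 3}.
The Hessian is diagonal: diag(J_xx, J_yy). Second derivatives: J_xx(-4)=-576, J_xx(-2)=432, J_xx(4)=-1728; J_yy(0)=-36, J_yy(1)=24, J_yy(3)=-72.
Local maxima occur where both diagonal entries negative: (-4, 0), (-4, 3), (4, 0), (4, 3). Count: 4.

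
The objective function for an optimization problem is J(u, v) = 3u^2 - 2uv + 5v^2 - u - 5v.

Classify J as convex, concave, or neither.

J is quadratic, so its Hessian is the constant matrix H = [[6, -2], [-2, 10]].
det(H) = 56, tr(H) = 16.
det(H) > 0 and tr(H) > 0, so H is positive definite everywhere: convex.

convex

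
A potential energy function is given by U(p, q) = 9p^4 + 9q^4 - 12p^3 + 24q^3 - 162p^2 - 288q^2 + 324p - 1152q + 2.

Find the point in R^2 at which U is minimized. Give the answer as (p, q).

U(p,q) separates as A(p) + B(q) + 2, so its minimum is min A + min B + 2.
A'(p) = 36(p - 3)(p - 1)(p + 3) vanishes at p ∈ {-3, 1, 3}; B'(q) = 36(q - 4)(q + 2)(q + 4) vanishes at q ∈ {-4, -2, 4}.
Local minima of A (where A''>0): A(-3)=-1377, A(3)=-81. Local minima of B: B(-4)=768, B(4)=-5376.
So the global minimum of U is A(-3) + B(4) + 2 = -1377 − 5376 + 2 = -6751, attained at (-3, 4).

(-3, 4)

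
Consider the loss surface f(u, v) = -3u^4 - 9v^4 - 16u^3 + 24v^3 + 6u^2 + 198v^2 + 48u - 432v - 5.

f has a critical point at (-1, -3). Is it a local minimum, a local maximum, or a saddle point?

The mixed partial ∂²f/∂u∂v is 0, so the Hessian at any point is diag(f_uu, f_vv) = diag(12(-3u^2 - 8u + 1), 36(-3v^2 + 4v + 11)).
At (-1, -3): H = diag(72, -1008).
The eigenvalues have opposite signs, so H is indefinite: a saddle point.

saddle point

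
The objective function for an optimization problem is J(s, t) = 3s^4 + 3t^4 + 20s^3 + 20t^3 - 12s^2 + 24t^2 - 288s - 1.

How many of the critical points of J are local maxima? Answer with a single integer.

J separates as a function of s plus a function of t, so ∇J=0 decouples.
∂J/∂s = 12(s - 2)(s + 3)(s + 4) = 0 at s ∈ {-4, -3, 2}; ∂J/∂t = 12t(t + 1)(t + 4) = 0 at t ∈ {-4, -1, 0}.
The Hessian is diagonal: diag(J_ss, J_tt). Second derivatives: J_ss(-4)=72, J_ss(-3)=-60, J_ss(2)=360; J_tt(-4)=144, J_tt(-1)=-36, J_tt(0)=48.
Local maxima occur where both diagonal entries negative: (-3, -1). Count: 1.

1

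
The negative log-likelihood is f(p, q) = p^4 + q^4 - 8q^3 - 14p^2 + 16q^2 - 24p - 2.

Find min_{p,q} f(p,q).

-119

f(p,q) separates as A(p) + B(q) − 2, so its minimum is min A + min B − 2.
A'(p) = 4(p - 3)(p + 1)(p + 2) vanishes at p ∈ {-2, -1, 3}; B'(q) = 4q(q - 4)(q - 2) vanishes at q ∈ {0, 2, 4}.
Local minima of A (where A''>0): A(-2)=8, A(3)=-117. Local minima of B: B(0)=0, B(4)=0.
So the global minimum of f is A(3) + B(0) − 2 = -117 + 0 − 2 = -119, attained at (3, 0).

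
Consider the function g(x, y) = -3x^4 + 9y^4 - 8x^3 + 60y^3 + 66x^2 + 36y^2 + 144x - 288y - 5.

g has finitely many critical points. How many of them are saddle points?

5

g separates as a function of x plus a function of y, so ∇g=0 decouples.
∂g/∂x = -12(x - 3)(x + 1)(x + 4) = 0 at x ∈ {-4, -1, 3}; ∂g/∂y = 36(y - 1)(y + 2)(y + 4) = 0 at y ∈ {-4, -2, 1}.
The Hessian is diagonal: diag(g_xx, g_yy). Second derivatives: g_xx(-4)=-252, g_xx(-1)=144, g_xx(3)=-336; g_yy(-4)=360, g_yy(-2)=-216, g_yy(1)=540.
Saddle points occur where the two diagonal entries have opposite signs: (-4, -4), (-4, 1), (-1, -2), (3, -4), (3, 1). Count: 5.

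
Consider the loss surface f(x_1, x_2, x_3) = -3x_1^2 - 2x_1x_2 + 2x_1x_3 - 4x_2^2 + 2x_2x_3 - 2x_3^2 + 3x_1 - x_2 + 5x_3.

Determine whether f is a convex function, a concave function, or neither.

concave

f is quadratic, so its Hessian is the constant matrix H = [[-6, -2, 2], [-2, -8, 2], [2, 2, -4]].
Leading principal minors: -6, 44, -136.
Signs alternate −, +, − ⇒ H ≺ 0 ⇒ concave.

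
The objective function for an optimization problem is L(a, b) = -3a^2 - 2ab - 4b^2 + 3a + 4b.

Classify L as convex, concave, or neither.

L is quadratic, so its Hessian is the constant matrix H = [[-6, -2], [-2, -8]].
det(H) = 44, tr(H) = -14.
det(H) > 0 and tr(H) < 0, so H is negative definite everywhere: concave.

concave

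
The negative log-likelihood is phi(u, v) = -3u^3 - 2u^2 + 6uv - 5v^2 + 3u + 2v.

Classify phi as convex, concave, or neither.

neither

The term -3u^3 is cubic, so the Hessian is not constant.
∂²phi/∂u² = -18u - 4, which takes both signs as u varies (negative for sufficiently large u). A diagonal entry of the Hessian changing sign means the Hessian is neither positive- nor negative-semidefinite on all of R^2.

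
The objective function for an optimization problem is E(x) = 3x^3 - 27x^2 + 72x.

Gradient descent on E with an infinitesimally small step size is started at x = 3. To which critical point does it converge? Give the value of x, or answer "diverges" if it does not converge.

E'(x) = 9(x - 4)(x - 2), so E'(3) = -9.
Gradient descent moves in the -E' direction, i.e. x is increasing.
The nearest critical point in that direction is x = 4, where E'' = 18 > 0 (a local minimum). The iterate converges there.

4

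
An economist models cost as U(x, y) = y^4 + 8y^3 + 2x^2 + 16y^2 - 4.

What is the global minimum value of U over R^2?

-4

U(x,y) separates as P(x) + Q(y) − 4, so its minimum is min P + min Q − 4.
P'(x) = 4x vanishes at x ∈ {0}; Q'(y) = 4y(y + 2)(y + 4) vanishes at y ∈ {-4, -2, 0}.
Local minima of P (where P''>0): P(0)=0. Local minima of Q: Q(-4)=0, Q(0)=0.
So the global minimum of U is P(0) + Q(-4) − 4 = 0 + 0 − 4 = -4, attained at (0, -4).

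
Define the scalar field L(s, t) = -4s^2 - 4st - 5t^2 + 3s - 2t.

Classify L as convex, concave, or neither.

concave

L is quadratic, so its Hessian is the constant matrix H = [[-8, -4], [-4, -10]].
det(H) = 64, tr(H) = -18.
det(H) > 0 and tr(H) < 0, so H is negative definite everywhere: concave.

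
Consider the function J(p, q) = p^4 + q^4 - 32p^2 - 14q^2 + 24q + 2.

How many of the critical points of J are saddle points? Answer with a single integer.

J separates as a function of p plus a function of q, so ∇J=0 decouples.
∂J/∂p = 4p(p - 4)(p + 4) = 0 at p ∈ {-4, 0, 4}; ∂J/∂q = 4(q - 2)(q - 1)(q + 3) = 0 at q ∈ {-3, 1, 2}.
The Hessian is diagonal: diag(J_pp, J_qq). Second derivatives: J_pp(-4)=128, J_pp(0)=-64, J_pp(4)=128; J_qq(-3)=80, J_qq(1)=-16, J_qq(2)=20.
Saddle points occur where the two diagonal entries have opposite signs: (-4, 1), (0, -3), (0, 2), (4, 1). Count: 4.

4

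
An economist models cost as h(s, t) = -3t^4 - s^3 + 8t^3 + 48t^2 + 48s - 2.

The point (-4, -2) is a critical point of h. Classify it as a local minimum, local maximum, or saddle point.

saddle point

The mixed partial ∂²h/∂s∂t is 0, so the Hessian at any point is diag(h_ss, h_tt) = diag(-6s, 12(-3t^2 + 4t + 8)).
At (-4, -2): H = diag(24, -144).
The eigenvalues have opposite signs, so H is indefinite: a saddle point.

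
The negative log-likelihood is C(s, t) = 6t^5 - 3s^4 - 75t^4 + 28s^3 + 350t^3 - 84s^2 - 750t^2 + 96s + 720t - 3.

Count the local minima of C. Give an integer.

2

C separates as a function of s plus a function of t, so ∇C=0 decouples.
∂C/∂s = -12(s - 4)(s - 2)(s - 1) = 0 at s ∈ {1, 2, 4}; ∂C/∂t = 30(t - 4)(t - 3)(t - 2)(t - 1) = 0 at t ∈ {1, 2, 3, 4}.
The Hessian is diagonal: diag(C_ss, C_tt). Second derivatives: C_ss(1)=-36, C_ss(2)=24, C_ss(4)=-72; C_tt(1)=-180, C_tt(2)=60, C_tt(3)=-60, C_tt(4)=180.
Local minima occur where both diagonal entries positive: (2, 2), (2, 4). Count: 2.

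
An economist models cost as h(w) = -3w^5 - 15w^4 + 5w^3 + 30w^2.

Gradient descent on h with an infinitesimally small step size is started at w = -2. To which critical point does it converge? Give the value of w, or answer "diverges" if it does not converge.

-4

h'(w) = -15w(w - 1)(w + 1)(w + 4), so h'(-2) = 180.
Gradient descent moves in the -h' direction, i.e. w is decreasing.
The nearest critical point in that direction is w = -4, where h'' = 900 > 0 (a local minimum). The iterate converges there.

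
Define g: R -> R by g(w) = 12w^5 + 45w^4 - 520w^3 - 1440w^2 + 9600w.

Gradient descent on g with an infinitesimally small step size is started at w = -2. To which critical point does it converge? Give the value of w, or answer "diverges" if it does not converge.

g'(w) = 60(w - 4)(w - 2)(w + 4)(w + 5), so g'(-2) = 8640.
Gradient descent moves in the -g' direction, i.e. w is decreasing.
The nearest critical point in that direction is w = -4, where g'' = 2880 > 0 (a local minimum). The iterate converges there.

-4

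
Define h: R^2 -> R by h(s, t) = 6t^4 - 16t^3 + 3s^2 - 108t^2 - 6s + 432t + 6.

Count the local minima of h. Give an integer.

2

h separates as a function of s plus a function of t, so ∇h=0 decouples.
∂h/∂s = 6(s - 1) = 0 at s ∈ {1}; ∂h/∂t = 24(t - 3)(t - 2)(t + 3) = 0 at t ∈ {-3, 2, 3}.
The Hessian is diagonal: diag(h_ss, h_tt). Second derivatives: h_ss(1)=6; h_tt(-3)=720, h_tt(2)=-120, h_tt(3)=144.
Local minima occur where both diagonal entries positive: (1, -3), (1, 3). Count: 2.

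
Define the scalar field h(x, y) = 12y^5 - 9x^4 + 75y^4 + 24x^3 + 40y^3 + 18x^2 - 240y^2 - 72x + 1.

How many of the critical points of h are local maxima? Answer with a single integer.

4

h separates as a function of x plus a function of y, so ∇h=0 decouples.
∂h/∂x = -36(x - 2)(x - 1)(x + 1) = 0 at x ∈ {-1, 1, 2}; ∂h/∂y = 60y(y - 1)(y + 2)(y + 4) = 0 at y ∈ {-4, -2, 0, 1}.
The Hessian is diagonal: diag(h_xx, h_yy). Second derivatives: h_xx(-1)=-216, h_xx(1)=72, h_xx(2)=-108; h_yy(-4)=-2400, h_yy(-2)=720, h_yy(0)=-480, h_yy(1)=900.
Local maxima occur where both diagonal entries negative: (-1, -4), (-1, 0), (2, -4), (2, 0). Count: 4.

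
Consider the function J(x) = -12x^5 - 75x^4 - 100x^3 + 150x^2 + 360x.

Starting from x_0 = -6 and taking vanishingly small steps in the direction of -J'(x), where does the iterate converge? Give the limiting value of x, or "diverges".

-3

J'(x) = -60(x - 1)(x + 1)(x + 2)(x + 3), so J'(-6) = -25200.
Gradient descent moves in the -J' direction, i.e. x is increasing.
The nearest critical point in that direction is x = -3, where J'' = 480 > 0 (a local minimum). The iterate converges there.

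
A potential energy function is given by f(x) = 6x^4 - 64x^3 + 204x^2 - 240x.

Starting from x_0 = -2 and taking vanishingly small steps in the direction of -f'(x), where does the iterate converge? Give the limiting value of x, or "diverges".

f'(x) = 24(x - 5)(x - 2)(x - 1), so f'(-2) = -2016.
Gradient descent moves in the -f' direction, i.e. x is increasing.
The nearest critical point in that direction is x = 1, where f'' = 96 > 0 (a local minimum). The iterate converges there.

1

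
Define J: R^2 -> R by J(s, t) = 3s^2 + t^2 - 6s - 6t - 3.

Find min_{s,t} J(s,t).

-15

J(s,t) separates as P(s) + Q(t) − 3, so its minimum is min P + min Q − 3.
P'(s) = 6s - 6 vanishes at s ∈ {1}; Q'(t) = 2(t - 3) vanishes at t ∈ {3}.
Local minima of P (where P''>0): P(1)=-3. Local minima of Q: Q(3)=-9.
So the global minimum of J is P(1) + Q(3) − 3 = -3 − 9 − 3 = -15, attained at (1, 3).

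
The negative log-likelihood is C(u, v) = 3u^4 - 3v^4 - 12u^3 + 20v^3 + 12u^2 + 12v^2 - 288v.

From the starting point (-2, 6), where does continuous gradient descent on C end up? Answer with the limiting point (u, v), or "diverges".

diverges

C is separable, so gradient descent decouples: u follows -∂C/∂u, v follows -∂C/∂v.
∂C/∂u = 12u(u - 2)(u - 1); at u=-2 this is -288, so u increases.
∂C/∂v = -12(v - 4)(v - 3)(v + 2); at v=6 this is -576, so v increases.
The v-coordinate has no critical point in that direction and runs off to infinity.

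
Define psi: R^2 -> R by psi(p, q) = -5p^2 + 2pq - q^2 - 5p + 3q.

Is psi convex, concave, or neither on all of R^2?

concave

psi is quadratic, so its Hessian is the constant matrix H = [[-10, 2], [2, -2]].
det(H) = 16, tr(H) = -12.
det(H) > 0 and tr(H) < 0, so H is negative definite everywhere: concave.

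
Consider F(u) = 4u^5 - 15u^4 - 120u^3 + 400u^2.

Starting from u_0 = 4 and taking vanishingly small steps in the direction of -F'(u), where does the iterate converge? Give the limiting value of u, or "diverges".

F'(u) = 20u(u - 5)(u - 2)(u + 4), so F'(4) = -1280.
Gradient descent moves in the -F' direction, i.e. u is increasing.
The nearest critical point in that direction is u = 5, where F'' = 2700 > 0 (a local minimum). The iterate converges there.

5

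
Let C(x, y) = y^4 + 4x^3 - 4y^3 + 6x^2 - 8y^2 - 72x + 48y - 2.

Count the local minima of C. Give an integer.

2

C separates as a function of x plus a function of y, so ∇C=0 decouples.
∂C/∂x = 12(x - 2)(x + 3) = 0 at x ∈ {-3, 2}; ∂C/∂y = 4(y - 3)(y - 2)(y + 2) = 0 at y ∈ {-2, 2, 3}.
The Hessian is diagonal: diag(C_xx, C_yy). Second derivatives: C_xx(-3)=-60, C_xx(2)=60; C_yy(-2)=80, C_yy(2)=-16, C_yy(3)=20.
Local minima occur where both diagonal entries positive: (2, -2), (2, 3). Count: 2.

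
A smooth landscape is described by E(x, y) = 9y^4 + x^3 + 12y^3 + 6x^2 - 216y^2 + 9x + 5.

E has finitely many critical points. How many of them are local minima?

2

E separates as a function of x plus a function of y, so ∇E=0 decouples.
∂E/∂x = 3(x + 1)(x + 3) = 0 at x ∈ {-3, -1}; ∂E/∂y = 36y(y - 3)(y + 4) = 0 at y ∈ {-4, 0, 3}.
The Hessian is diagonal: diag(E_xx, E_yy). Second derivatives: E_xx(-3)=-6, E_xx(-1)=6; E_yy(-4)=1008, E_yy(0)=-432, E_yy(3)=756.
Local minima occur where both diagonal entries positive: (-1, -4), (-1, 3). Count: 2.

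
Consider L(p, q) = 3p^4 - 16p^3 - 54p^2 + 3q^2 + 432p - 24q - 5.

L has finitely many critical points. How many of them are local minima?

L separates as a function of p plus a function of q, so ∇L=0 decouples.
∂L/∂p = 12(p - 4)(p - 3)(p + 3) = 0 at p ∈ {-3, 3, 4}; ∂L/∂q = 6(q - 4) = 0 at q ∈ {4}.
The Hessian is diagonal: diag(L_pp, L_qq). Second derivatives: L_pp(-3)=504, L_pp(3)=-72, L_pp(4)=84; L_qq(4)=6.
Local minima occur where both diagonal entries positive: (-3, 4), (4, 4). Count: 2.

2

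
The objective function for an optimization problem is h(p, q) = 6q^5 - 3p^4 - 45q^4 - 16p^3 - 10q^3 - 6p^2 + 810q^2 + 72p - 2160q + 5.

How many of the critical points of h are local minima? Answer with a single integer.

h separates as a function of p plus a function of q, so ∇h=0 decouples.
∂h/∂p = -12(p - 1)(p + 2)(p + 3) = 0 at p ∈ {-3, -2, 1}; ∂h/∂q = 30(q - 4)(q - 3)(q - 2)(q + 3) = 0 at q ∈ {-3, 2, 3, 4}.
The Hessian is diagonal: diag(h_pp, h_qq). Second derivatives: h_pp(-3)=-48, h_pp(-2)=36, h_pp(1)=-144; h_qq(-3)=-6300, h_qq(2)=300, h_qq(3)=-180, h_qq(4)=420.
Local minima occur where both diagonal entries positive: (-2, 2), (-2, 4). Count: 2.

2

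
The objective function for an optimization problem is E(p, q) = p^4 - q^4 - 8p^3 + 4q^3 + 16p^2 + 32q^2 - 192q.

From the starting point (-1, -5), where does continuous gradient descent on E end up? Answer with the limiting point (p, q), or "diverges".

diverges

E is separable, so gradient descent decouples: p follows -∂E/∂p, q follows -∂E/∂q.
∂E/∂p = 4p(p - 4)(p - 2); at p=-1 this is -60, so p increases.
∂E/∂q = -4(q - 4)(q - 3)(q + 4); at q=-5 this is 288, so q decreases.
The q-coordinate has no critical point in that direction and runs off to infinity.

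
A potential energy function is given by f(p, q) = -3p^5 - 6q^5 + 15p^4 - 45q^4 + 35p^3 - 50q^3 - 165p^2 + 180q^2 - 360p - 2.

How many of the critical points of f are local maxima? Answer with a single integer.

4

f separates as a function of p plus a function of q, so ∇f=0 decouples.
∂f/∂p = -15(p - 4)(p - 3)(p + 1)(p + 2) = 0 at p ∈ {-2, -1, 3, 4}; ∂f/∂q = -30q(q - 1)(q + 3)(q + 4) = 0 at q ∈ {-4, -3, 0, 1}.
The Hessian is diagonal: diag(f_pp, f_qq). Second derivatives: f_pp(-2)=450, f_pp(-1)=-300, f_pp(3)=300, f_pp(4)=-450; f_qq(-4)=600, f_qq(-3)=-360, f_qq(0)=360, f_qq(1)=-600.
Local maxima occur where both diagonal entries negative: (-1, -3), (-1, 1), (4, -3), (4, 1). Count: 4.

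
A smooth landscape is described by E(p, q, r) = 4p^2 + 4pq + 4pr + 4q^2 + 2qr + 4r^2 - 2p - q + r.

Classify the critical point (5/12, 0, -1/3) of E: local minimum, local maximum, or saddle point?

local minimum

The Hessian is constant: H = [[8, 4, 4], [4, 8, 2], [4, 2, 8]].
Leading principal minors: Δ₁ = 8, Δ₂ = 48, Δ₃ = 288.
All leading minors are positive, so H is positive definite: a local minimum.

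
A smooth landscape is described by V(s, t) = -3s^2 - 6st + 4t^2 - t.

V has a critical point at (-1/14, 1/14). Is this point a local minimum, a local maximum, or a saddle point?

saddle point

The Hessian of V is constant: H = [[-6, -6], [-6, 8]].
det(H) = (-6)·8 − (-6)² = -84.
Since det(H) < 0, H is indefinite and the critical point is a saddle point.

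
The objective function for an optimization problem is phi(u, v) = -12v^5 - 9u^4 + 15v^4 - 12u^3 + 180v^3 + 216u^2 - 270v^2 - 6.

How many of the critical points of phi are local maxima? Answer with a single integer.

phi separates as a function of u plus a function of v, so ∇phi=0 decouples.
∂phi/∂u = -36u(u - 3)(u + 4) = 0 at u ∈ {-4, 0, 3}; ∂phi/∂v = -60v(v - 3)(v - 1)(v + 3) = 0 at v ∈ {-3, 0, 1, 3}.
The Hessian is diagonal: diag(phi_uu, phi_vv). Second derivatives: phi_uu(-4)=-1008, phi_uu(0)=432, phi_uu(3)=-756; phi_vv(-3)=4320, phi_vv(0)=-540, phi_vv(1)=480, phi_vv(3)=-2160.
Local maxima occur where both diagonal entries negative: (-4, 0), (-4, 3), (3, 0), (3, 3). Count: 4.

4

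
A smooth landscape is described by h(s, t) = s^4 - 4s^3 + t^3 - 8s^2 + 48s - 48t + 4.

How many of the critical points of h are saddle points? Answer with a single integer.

3

h separates as a function of s plus a function of t, so ∇h=0 decouples.
∂h/∂s = 4(s - 3)(s - 2)(s + 2) = 0 at s ∈ {-2, 2, 3}; ∂h/∂t = 3(t - 4)(t + 4) = 0 at t ∈ {-4, 4}.
The Hessian is diagonal: diag(h_ss, h_tt). Second derivatives: h_ss(-2)=80, h_ss(2)=-16, h_ss(3)=20; h_tt(-4)=-24, h_tt(4)=24.
Saddle points occur where the two diagonal entries have opposite signs: (-2, -4), (2, 4), (3, -4). Count: 3.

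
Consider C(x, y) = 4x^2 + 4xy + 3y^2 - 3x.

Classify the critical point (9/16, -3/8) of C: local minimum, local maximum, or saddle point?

The Hessian of C is constant: H = [[8, 4], [4, 6]].
det(H) = 8·6 − 4² = 32.
det(H) > 0 and tr(H) = 14 > 0, so H is positive definite and the point is a local minimum.

local minimum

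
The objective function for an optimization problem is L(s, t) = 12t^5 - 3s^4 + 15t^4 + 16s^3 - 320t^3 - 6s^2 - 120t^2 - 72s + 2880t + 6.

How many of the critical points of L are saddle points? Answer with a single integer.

L separates as a function of s plus a function of t, so ∇L=0 decouples.
∂L/∂s = -12(s - 3)(s - 2)(s + 1) = 0 at s ∈ {-1, 2, 3}; ∂L/∂t = 60(t - 3)(t - 2)(t + 2)(t + 4) = 0 at t ∈ {-4, -2, 2, 3}.
The Hessian is diagonal: diag(L_ss, L_tt). Second derivatives: L_ss(-1)=-144, L_ss(2)=36, L_ss(3)=-48; L_tt(-4)=-5040, L_tt(-2)=2400, L_tt(2)=-1440, L_tt(3)=2100.
Saddle points occur where the two diagonal entries have opposite signs: (-1, -2), (-1, 3), (2, -4), (2, 2), (3, -2), (3, 3). Count: 6.

6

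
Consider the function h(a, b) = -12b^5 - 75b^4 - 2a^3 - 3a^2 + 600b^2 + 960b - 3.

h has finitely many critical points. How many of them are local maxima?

2

h separates as a function of a plus a function of b, so ∇h=0 decouples.
∂h/∂a = -6a(a + 1) = 0 at a ∈ {-1, 0}; ∂h/∂b = -60(b - 2)(b + 1)(b + 2)(b + 4) = 0 at b ∈ {-4, -2, -1, 2}.
The Hessian is diagonal: diag(h_aa, h_bb). Second derivatives: h_aa(-1)=6, h_aa(0)=-6; h_bb(-4)=2160, h_bb(-2)=-480, h_bb(-1)=540, h_bb(2)=-4320.
Local maxima occur where both diagonal entries negative: (0, -2), (0, 2). Count: 2.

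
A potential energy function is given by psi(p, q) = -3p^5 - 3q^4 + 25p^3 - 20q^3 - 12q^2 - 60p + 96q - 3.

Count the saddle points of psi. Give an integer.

6

psi separates as a function of p plus a function of q, so ∇psi=0 decouples.
∂psi/∂p = -15(p - 2)(p - 1)(p + 1)(p + 2) = 0 at p ∈ {-2, -1, 1, 2}; ∂psi/∂q = -12(q - 1)(q + 2)(q + 4) = 0 at q ∈ {-4, -2, 1}.
The Hessian is diagonal: diag(psi_pp, psi_qq). Second derivatives: psi_pp(-2)=180, psi_pp(-1)=-90, psi_pp(1)=90, psi_pp(2)=-180; psi_qq(-4)=-120, psi_qq(-2)=72, psi_qq(1)=-180.
Saddle points occur where the two diagonal entries have opposite signs: (-2, -4), (-2, 1), (-1, -2), (1, -4), (1, 1), (2, -2). Count: 6.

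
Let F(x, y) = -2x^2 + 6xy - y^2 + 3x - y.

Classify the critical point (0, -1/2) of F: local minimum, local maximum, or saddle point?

saddle point

The Hessian of F is constant: H = [[-4, 6], [6, -2]].
det(H) = (-4)·(-2) − 6² = -28.
Since det(H) < 0, H is indefinite and the critical point is a saddle point.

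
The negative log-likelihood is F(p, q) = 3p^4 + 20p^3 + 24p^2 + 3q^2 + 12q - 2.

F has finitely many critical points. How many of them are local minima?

2

F separates as a function of p plus a function of q, so ∇F=0 decouples.
∂F/∂p = 12p(p + 1)(p + 4) = 0 at p ∈ {-4, -1, 0}; ∂F/∂q = 6(q + 2) = 0 at q ∈ {-2}.
The Hessian is diagonal: diag(F_pp, F_qq). Second derivatives: F_pp(-4)=144, F_pp(-1)=-36, F_pp(0)=48; F_qq(-2)=6.
Local minima occur where both diagonal entries positive: (-4, -2), (0, -2). Count: 2.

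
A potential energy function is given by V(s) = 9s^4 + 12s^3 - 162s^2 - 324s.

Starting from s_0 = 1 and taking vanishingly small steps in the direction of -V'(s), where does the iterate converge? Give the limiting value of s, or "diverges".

V'(s) = 36(s - 3)(s + 1)(s + 3), so V'(1) = -576.
Gradient descent moves in the -V' direction, i.e. s is increasing.
The nearest critical point in that direction is s = 3, where V'' = 864 > 0 (a local minimum). The iterate converges there.

3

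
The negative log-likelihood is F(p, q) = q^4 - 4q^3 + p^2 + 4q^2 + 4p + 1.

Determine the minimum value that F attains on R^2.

-3

F(p,q) separates as A(p) + B(q) + 1, so its minimum is min A + min B + 1.
A'(p) = 2p + 4 vanishes at p ∈ {-2}; B'(q) = 4q(q - 2)(q - 1) vanishes at q ∈ {0, 1, 2}.
Local minima of A (where A''>0): A(-2)=-4. Local minima of B: B(0)=0, B(2)=0.
So the global minimum of F is A(-2) + B(0) + 1 = -4 + 0 + 1 = -3, attained at (-2, 0).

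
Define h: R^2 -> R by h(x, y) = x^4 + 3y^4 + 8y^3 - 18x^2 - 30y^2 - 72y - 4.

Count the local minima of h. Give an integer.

4

h separates as a function of x plus a function of y, so ∇h=0 decouples.
∂h/∂x = 4x(x - 3)(x + 3) = 0 at x ∈ {-3, 0, 3}; ∂h/∂y = 12(y - 2)(y + 1)(y + 3) = 0 at y ∈ {-3, -1, 2}.
The Hessian is diagonal: diag(h_xx, h_yy). Second derivatives: h_xx(-3)=72, h_xx(0)=-36, h_xx(3)=72; h_yy(-3)=120, h_yy(-1)=-72, h_yy(2)=180.
Local minima occur where both diagonal entries positive: (-3, -3), (-3, 2), (3, -3), (3, 2). Count: 4.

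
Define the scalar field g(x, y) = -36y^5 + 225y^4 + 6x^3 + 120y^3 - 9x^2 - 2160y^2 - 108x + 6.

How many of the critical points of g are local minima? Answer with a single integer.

g separates as a function of x plus a function of y, so ∇g=0 decouples.
∂g/∂x = 18(x - 3)(x + 2) = 0 at x ∈ {-2, 3}; ∂g/∂y = -180y(y - 4)(y - 3)(y + 2) = 0 at y ∈ {-2, 0, 3, 4}.
The Hessian is diagonal: diag(g_xx, g_yy). Second derivatives: g_xx(-2)=-90, g_xx(3)=90; g_yy(-2)=10800, g_yy(0)=-4320, g_yy(3)=2700, g_yy(4)=-4320.
Local minima occur where both diagonal entries positive: (3, -2), (3, 3). Count: 2.

2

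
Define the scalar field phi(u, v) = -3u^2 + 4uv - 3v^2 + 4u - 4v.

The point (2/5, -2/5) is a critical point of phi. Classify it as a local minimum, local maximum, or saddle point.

The Hessian of phi is constant: H = [[-6, 4], [4, -6]].
det(H) = (-6)·(-6) − 4² = 20.
det(H) > 0 and tr(H) = -12 < 0, so H is negative definite and the point is a local maximum.

local maximum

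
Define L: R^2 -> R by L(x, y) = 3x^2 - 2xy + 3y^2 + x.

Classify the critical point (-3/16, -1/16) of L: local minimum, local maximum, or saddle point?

local minimum

The Hessian of L is constant: H = [[6, -2], [-2, 6]].
det(H) = 6·6 − (-2)² = 32.
det(H) > 0 and tr(H) = 12 > 0, so H is positive definite and the point is a local minimum.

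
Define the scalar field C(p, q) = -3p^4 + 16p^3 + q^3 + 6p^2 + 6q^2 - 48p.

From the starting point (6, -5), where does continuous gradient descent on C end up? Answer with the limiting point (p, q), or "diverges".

diverges

C is separable, so gradient descent decouples: p follows -∂C/∂p, q follows -∂C/∂q.
∂C/∂p = -12(p - 4)(p - 1)(p + 1); at p=6 this is -840, so p increases.
∂C/∂q = 3q(q + 4); at q=-5 this is 15, so q decreases.
The p-coordinate has no critical point in that direction and runs off to infinity.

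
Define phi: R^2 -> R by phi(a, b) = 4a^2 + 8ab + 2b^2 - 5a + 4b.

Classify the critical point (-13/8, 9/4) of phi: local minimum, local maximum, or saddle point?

The Hessian of phi is constant: H = [[8, 8], [8, 4]].
det(H) = 8·4 − 8² = -32.
Since det(H) < 0, H is indefinite and the critical point is a saddle point.

saddle point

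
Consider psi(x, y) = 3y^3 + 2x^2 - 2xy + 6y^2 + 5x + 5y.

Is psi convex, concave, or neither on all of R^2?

The term 3y^3 is cubic, so the Hessian is not constant.
∂²psi/∂y² = 18y + 12, which takes both signs as y varies (negative for sufficiently negative y). A diagonal entry of the Hessian changing sign means the Hessian is neither positive- nor negative-semidefinite on all of R^2.

neither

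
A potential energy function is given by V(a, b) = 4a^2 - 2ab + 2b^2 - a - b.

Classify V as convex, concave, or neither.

convex

V is quadratic, so its Hessian is the constant matrix H = [[8, -2], [-2, 4]].
det(H) = 28, tr(H) = 12.
det(H) > 0 and tr(H) > 0, so H is positive definite everywhere: convex.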